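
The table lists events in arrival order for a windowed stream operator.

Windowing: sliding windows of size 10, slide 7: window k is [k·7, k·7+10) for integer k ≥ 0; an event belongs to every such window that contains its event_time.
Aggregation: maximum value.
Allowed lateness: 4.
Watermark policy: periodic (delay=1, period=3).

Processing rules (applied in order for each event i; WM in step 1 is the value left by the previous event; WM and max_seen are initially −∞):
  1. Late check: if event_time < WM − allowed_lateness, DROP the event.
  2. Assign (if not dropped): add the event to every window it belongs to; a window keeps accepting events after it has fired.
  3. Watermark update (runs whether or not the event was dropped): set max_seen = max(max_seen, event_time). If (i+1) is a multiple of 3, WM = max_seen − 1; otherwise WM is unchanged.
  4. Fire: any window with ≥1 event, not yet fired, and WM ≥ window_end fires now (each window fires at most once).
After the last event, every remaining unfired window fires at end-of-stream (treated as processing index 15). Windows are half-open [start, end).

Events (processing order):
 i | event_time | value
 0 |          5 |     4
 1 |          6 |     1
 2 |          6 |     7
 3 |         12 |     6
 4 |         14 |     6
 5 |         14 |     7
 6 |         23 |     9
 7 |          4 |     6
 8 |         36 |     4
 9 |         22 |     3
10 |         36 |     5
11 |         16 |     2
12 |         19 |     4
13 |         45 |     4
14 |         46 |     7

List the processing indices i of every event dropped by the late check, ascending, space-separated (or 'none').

i=0 t=5 v=4: → [0,10); WM=−∞
i=1 t=6 v=1: → [0,10); WM=−∞
i=2 t=6 v=7: → [0,10); WM=5
i=3 t=12 v=6: → [7,17); WM=5
i=4 t=14 v=6: → [14,24),[7,17); WM=5
i=5 t=14 v=7: → [14,24),[7,17); WM=13; [0,10) fires=7
i=6 t=23 v=9: → [21,31),[14,24); WM=13
i=7 t=4 v=6: DROP (t<13-4); WM=13
i=8 t=36 v=4: → [35,45),[28,38); WM=35; [7,17) fires=7 [14,24) fires=9 [21,31) fires=9
i=9 t=22 v=3: DROP (t<35-4); WM=35
i=10 t=36 v=5: → [35,45),[28,38); WM=35
i=11 t=16 v=2: DROP (t<35-4); WM=35
i=12 t=19 v=4: DROP (t<35-4); WM=35
i=13 t=45 v=4: → [42,52); WM=35
i=14 t=46 v=7: → [42,52); WM=45; [28,38) fires=5 [35,45) fires=5

7 9 11 12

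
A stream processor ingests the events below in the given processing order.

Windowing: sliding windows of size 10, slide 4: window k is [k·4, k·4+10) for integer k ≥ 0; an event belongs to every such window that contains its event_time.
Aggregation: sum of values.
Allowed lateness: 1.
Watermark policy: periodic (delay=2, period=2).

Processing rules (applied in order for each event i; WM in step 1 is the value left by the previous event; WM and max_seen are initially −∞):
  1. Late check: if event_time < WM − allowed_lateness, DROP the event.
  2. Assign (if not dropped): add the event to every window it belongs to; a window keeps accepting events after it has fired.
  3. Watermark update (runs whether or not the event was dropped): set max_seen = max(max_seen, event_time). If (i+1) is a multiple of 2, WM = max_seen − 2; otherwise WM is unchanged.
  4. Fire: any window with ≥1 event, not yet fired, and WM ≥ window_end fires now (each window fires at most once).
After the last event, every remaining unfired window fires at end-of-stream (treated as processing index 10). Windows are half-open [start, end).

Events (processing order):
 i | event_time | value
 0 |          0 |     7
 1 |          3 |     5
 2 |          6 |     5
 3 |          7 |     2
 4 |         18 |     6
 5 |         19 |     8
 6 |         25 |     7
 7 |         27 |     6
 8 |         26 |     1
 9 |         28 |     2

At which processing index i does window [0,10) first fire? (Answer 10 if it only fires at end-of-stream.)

5

i=0 t=0 v=7: → [0,10); WM=−∞
i=1 t=3 v=5: → [0,10); WM=1
i=2 t=6 v=5: → [4,14),[0,10); WM=1
i=3 t=7 v=2: → [4,14),[0,10); WM=5
i=4 t=18 v=6: → [16,26),[12,22); WM=5
i=5 t=19 v=8: → [16,26),[12,22); WM=17; [0,10) fires=19 [4,14) fires=7
i=6 t=25 v=7: → [24,34),[20,30),[16,26); WM=17
i=7 t=27 v=6: → [24,34),[20,30); WM=25; [12,22) fires=14
i=8 t=26 v=1: → [24,34),[20,30); WM=25
i=9 t=28 v=2: → [28,38),[24,34),[20,30); WM=26; [16,26) fires=21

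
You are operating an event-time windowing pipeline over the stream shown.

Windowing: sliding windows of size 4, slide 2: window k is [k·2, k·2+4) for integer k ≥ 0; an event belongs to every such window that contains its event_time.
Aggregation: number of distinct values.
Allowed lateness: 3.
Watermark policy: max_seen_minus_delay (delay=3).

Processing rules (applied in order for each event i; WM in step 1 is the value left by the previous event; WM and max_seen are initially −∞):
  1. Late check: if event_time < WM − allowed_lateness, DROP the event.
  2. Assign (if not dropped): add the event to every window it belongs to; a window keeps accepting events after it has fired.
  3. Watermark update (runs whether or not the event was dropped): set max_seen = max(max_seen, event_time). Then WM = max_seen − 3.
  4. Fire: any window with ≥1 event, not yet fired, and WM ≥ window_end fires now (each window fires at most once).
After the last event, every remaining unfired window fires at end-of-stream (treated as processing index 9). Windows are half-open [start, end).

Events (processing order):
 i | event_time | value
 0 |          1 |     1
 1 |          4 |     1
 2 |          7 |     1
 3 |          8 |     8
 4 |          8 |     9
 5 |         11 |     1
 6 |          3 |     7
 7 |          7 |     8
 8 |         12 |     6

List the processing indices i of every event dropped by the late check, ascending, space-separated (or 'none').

6

i=0 t=1 v=1: → [0,4); WM=-2
i=1 t=4 v=1: → [4,8),[2,6); WM=1
i=2 t=7 v=1: → [6,10),[4,8); WM=4; [0,4) fires=1
i=3 t=8 v=8: → [8,12),[6,10); WM=5
i=4 t=8 v=9: → [8,12),[6,10); WM=5
i=5 t=11 v=1: → [10,14),[8,12); WM=8; [2,6) fires=1 [4,8) fires=1
i=6 t=3 v=7: DROP (t<8-3); WM=8
i=7 t=7 v=8: → [6,10),[4,8); WM=8
i=8 t=12 v=6: → [12,16),[10,14); WM=9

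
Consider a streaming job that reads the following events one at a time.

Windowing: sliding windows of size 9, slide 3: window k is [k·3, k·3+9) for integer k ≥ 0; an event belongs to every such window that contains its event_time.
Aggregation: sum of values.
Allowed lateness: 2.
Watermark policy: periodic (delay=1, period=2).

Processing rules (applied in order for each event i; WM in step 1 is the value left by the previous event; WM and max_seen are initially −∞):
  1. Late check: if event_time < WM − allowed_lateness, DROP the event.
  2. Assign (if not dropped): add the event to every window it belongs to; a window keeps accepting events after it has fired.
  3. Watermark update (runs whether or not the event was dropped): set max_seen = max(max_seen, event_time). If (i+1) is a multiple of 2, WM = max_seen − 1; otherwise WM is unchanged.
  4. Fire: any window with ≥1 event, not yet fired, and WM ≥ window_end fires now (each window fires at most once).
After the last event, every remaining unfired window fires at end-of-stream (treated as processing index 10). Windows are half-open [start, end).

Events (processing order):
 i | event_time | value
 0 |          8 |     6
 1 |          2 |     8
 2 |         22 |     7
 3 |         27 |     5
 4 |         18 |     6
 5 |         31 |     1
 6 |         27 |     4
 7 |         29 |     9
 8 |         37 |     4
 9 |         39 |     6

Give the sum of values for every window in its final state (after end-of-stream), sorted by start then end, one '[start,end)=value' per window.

[0,9)=14 [3,12)=6 [6,15)=6 [15,24)=7 [18,27)=7 [21,30)=21 [24,33)=15 [27,36)=15 [30,39)=5 [33,42)=10 [36,45)=10 [39,48)=6

i=0 t=8 v=6: → [6,15),[3,12),[0,9); WM=−∞
i=1 t=2 v=8: → [0,9); WM=7
i=2 t=22 v=7: → [21,30),[18,27),[15,24); WM=7
i=3 t=27 v=5: → [27,36),[24,33),[21,30); WM=26; [0,9) fires=14 [3,12) fires=6 [6,15) fires=6 [15,24) fires=7
i=4 t=18 v=6: DROP (t<26-2); WM=26
i=5 t=31 v=1: → [30,39),[27,36),[24,33); WM=30; [18,27) fires=7 [21,30) fires=12
i=6 t=27 v=4: DROP (t<30-2); WM=30
i=7 t=29 v=9: → [27,36),[24,33),[21,30); WM=30
i=8 t=37 v=4: → [36,45),[33,42),[30,39); WM=30
i=9 t=39 v=6: → [39,48),[36,45),[33,42); WM=38; [24,33) fires=15 [27,36) fires=15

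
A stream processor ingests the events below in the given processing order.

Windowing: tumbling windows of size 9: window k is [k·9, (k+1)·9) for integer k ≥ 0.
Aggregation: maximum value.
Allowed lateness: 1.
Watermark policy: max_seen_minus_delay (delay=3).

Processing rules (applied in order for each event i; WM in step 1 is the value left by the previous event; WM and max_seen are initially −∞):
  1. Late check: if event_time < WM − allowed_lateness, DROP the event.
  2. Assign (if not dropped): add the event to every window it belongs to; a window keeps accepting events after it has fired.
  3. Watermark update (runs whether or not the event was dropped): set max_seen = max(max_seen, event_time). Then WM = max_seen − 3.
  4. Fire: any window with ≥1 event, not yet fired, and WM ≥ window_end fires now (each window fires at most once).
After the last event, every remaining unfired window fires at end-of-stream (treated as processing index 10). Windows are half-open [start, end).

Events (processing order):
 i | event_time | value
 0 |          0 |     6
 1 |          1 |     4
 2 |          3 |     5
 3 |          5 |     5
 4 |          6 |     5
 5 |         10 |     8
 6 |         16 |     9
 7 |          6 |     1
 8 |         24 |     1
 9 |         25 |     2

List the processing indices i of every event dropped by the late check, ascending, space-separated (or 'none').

i=0 t=0 v=6: → [0,9); WM=-3
i=1 t=1 v=4: → [0,9); WM=-2
i=2 t=3 v=5: → [0,9); WM=0
i=3 t=5 v=5: → [0,9); WM=2
i=4 t=6 v=5: → [0,9); WM=3
i=5 t=10 v=8: → [9,18); WM=7
i=6 t=16 v=9: → [9,18); WM=13; [0,9) fires=6
i=7 t=6 v=1: DROP (t<13-1); WM=13
i=8 t=24 v=1: → [18,27); WM=21; [9,18) fires=9
i=9 t=25 v=2: → [18,27); WM=22

7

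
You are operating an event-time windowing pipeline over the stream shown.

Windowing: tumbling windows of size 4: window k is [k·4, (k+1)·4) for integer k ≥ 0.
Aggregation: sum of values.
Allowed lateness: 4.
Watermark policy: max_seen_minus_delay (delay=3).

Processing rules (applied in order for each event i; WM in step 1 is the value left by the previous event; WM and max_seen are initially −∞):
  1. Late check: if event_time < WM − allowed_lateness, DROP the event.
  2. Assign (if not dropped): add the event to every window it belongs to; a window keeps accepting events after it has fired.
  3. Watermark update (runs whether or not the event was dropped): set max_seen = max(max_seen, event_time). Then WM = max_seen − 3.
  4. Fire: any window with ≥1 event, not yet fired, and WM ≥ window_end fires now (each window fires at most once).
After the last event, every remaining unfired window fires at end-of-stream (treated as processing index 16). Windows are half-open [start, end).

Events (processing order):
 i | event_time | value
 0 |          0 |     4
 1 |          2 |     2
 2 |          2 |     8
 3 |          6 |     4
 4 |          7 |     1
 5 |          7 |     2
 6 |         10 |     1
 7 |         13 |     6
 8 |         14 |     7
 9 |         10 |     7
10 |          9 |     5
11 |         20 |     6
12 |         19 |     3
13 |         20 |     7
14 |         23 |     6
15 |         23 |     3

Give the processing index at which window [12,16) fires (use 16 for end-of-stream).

i=0 t=0 v=4: → [0,4); WM=-3
i=1 t=2 v=2: → [0,4); WM=-1
i=2 t=2 v=8: → [0,4); WM=-1
i=3 t=6 v=4: → [4,8); WM=3
i=4 t=7 v=1: → [4,8); WM=4; [0,4) fires=14
i=5 t=7 v=2: → [4,8); WM=4
i=6 t=10 v=1: → [8,12); WM=7
i=7 t=13 v=6: → [12,16); WM=10; [4,8) fires=7
i=8 t=14 v=7: → [12,16); WM=11
i=9 t=10 v=7: → [8,12); WM=11
i=10 t=9 v=5: → [8,12); WM=11
i=11 t=20 v=6: → [20,24); WM=17; [8,12) fires=13 [12,16) fires=13
i=12 t=19 v=3: → [16,20); WM=17
i=13 t=20 v=7: → [20,24); WM=17
i=14 t=23 v=6: → [20,24); WM=20; [16,20) fires=3
i=15 t=23 v=3: → [20,24); WM=20

11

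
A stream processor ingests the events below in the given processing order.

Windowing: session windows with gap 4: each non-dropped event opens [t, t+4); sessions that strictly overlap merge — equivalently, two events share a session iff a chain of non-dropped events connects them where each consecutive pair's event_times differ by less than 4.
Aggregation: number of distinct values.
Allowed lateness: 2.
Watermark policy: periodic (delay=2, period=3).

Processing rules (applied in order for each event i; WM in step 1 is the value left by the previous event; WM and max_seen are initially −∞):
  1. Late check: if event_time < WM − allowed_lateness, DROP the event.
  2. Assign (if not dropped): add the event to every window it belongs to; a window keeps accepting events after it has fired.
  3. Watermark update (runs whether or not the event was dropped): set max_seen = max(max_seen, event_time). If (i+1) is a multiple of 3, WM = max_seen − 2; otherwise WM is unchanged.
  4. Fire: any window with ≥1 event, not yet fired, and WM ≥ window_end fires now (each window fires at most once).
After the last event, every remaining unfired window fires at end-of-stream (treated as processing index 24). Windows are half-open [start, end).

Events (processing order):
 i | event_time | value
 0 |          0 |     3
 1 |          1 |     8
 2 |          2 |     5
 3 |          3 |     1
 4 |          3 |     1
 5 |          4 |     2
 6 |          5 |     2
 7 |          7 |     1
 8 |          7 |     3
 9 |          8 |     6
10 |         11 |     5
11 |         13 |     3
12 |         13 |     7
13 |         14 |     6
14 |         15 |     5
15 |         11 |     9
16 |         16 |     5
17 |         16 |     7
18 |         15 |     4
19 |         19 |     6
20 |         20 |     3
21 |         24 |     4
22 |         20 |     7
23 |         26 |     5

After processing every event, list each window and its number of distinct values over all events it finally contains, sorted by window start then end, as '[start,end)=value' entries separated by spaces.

i=0 t=0 v=3: → [0,4); WM=−∞
i=1 t=1 v=8: → [0,5); WM=−∞
i=2 t=2 v=5: → [0,6); WM=0
i=3 t=3 v=1: → [0,7); WM=0
i=4 t=3 v=1: → [0,7); WM=0
i=5 t=4 v=2: → [0,8); WM=2
i=6 t=5 v=2: → [0,9); WM=2
i=7 t=7 v=1: → [0,11); WM=2
i=8 t=7 v=3: → [0,11); WM=5
i=9 t=8 v=6: → [0,12); WM=5
i=10 t=11 v=5: → [0,15); WM=5
i=11 t=13 v=3: → [0,17); WM=11
i=12 t=13 v=7: → [0,17); WM=11
i=13 t=14 v=6: → [0,18); WM=11
i=14 t=15 v=5: → [0,19); WM=13
i=15 t=11 v=9: → [0,19); WM=13
i=16 t=16 v=5: → [0,20); WM=13
i=17 t=16 v=7: → [0,20); WM=14
i=18 t=15 v=4: → [0,20); WM=14
i=19 t=19 v=6: → [0,23); WM=14
i=20 t=20 v=3: → [0,24); WM=18
i=21 t=24 v=4: → [24,28); WM=18
i=22 t=20 v=7: → [0,24); WM=18
i=23 t=26 v=5: → [24,30); WM=24

[0,24)=9 [24,30)=2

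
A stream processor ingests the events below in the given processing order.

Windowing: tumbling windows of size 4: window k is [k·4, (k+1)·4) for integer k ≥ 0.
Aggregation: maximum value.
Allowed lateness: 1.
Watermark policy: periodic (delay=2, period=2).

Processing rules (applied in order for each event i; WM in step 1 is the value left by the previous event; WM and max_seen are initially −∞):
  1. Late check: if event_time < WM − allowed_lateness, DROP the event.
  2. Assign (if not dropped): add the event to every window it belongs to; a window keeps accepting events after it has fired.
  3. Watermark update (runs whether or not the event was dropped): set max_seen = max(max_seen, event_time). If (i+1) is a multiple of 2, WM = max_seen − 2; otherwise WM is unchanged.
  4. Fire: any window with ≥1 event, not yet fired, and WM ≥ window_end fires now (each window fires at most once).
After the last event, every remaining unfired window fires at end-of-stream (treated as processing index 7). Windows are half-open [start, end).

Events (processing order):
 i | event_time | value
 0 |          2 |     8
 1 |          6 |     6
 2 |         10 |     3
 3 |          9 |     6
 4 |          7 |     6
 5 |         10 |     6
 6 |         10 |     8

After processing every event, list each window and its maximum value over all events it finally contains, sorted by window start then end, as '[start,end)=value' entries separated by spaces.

i=0 t=2 v=8: → [0,4); WM=−∞
i=1 t=6 v=6: → [4,8); WM=4; [0,4) fires=8
i=2 t=10 v=3: → [8,12); WM=4
i=3 t=9 v=6: → [8,12); WM=8; [4,8) fires=6
i=4 t=7 v=6: → [4,8); WM=8
i=5 t=10 v=6: → [8,12); WM=8
i=6 t=10 v=8: → [8,12); WM=8

[0,4)=8 [4,8)=6 [8,12)=8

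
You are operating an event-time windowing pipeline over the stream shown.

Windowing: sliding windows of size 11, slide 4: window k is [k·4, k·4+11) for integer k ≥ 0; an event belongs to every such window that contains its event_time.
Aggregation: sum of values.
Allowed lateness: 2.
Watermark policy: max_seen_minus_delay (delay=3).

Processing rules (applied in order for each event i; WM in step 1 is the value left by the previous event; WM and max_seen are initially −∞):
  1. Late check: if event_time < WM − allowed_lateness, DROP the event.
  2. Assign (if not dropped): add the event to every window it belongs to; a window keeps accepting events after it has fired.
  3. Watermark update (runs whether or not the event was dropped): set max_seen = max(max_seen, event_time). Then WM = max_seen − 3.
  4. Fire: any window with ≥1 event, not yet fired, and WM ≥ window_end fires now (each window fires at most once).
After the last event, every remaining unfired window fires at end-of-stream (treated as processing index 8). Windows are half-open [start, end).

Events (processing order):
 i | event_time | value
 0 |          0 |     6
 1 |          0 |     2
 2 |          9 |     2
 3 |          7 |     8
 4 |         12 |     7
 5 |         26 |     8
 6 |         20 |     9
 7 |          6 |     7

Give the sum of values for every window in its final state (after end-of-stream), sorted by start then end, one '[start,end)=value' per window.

i=0 t=0 v=6: → [0,11); WM=-3
i=1 t=0 v=2: → [0,11); WM=-3
i=2 t=9 v=2: → [8,19),[4,15),[0,11); WM=6
i=3 t=7 v=8: → [4,15),[0,11); WM=6
i=4 t=12 v=7: → [12,23),[8,19),[4,15); WM=9
i=5 t=26 v=8: → [24,35),[20,31),[16,27); WM=23; [0,11) fires=18 [4,15) fires=17 [8,19) fires=9 [12,23) fires=7
i=6 t=20 v=9: DROP (t<23-2); WM=23
i=7 t=6 v=7: DROP (t<23-2); WM=23

[0,11)=18 [4,15)=17 [8,19)=9 [12,23)=7 [16,27)=8 [20,31)=8 [24,35)=8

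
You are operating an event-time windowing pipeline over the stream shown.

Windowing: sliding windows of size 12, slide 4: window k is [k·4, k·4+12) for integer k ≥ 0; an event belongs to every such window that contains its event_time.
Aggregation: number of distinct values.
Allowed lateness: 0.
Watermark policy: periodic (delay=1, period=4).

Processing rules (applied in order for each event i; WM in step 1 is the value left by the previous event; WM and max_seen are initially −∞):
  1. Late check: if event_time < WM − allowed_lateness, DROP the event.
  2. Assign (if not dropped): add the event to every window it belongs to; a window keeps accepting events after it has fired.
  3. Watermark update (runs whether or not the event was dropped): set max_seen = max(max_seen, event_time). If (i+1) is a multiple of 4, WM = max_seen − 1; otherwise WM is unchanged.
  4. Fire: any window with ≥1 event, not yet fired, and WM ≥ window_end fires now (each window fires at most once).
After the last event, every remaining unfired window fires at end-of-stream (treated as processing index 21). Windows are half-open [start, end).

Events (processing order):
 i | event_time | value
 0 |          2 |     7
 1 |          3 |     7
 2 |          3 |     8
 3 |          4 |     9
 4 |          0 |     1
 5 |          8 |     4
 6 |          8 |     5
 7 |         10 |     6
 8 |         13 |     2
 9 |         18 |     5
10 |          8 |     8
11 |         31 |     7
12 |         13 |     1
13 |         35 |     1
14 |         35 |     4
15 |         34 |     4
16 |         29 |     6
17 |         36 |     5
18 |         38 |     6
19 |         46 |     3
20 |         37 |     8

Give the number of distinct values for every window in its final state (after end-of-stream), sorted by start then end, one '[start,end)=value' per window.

i=0 t=2 v=7: → [0,12); WM=−∞
i=1 t=3 v=7: → [0,12); WM=−∞
i=2 t=3 v=8: → [0,12); WM=−∞
i=3 t=4 v=9: → [4,16),[0,12); WM=3
i=4 t=0 v=1: DROP (t<3-0); WM=3
i=5 t=8 v=4: → [8,20),[4,16),[0,12); WM=3
i=6 t=8 v=5: → [8,20),[4,16),[0,12); WM=3
i=7 t=10 v=6: → [8,20),[4,16),[0,12); WM=9
i=8 t=13 v=2: → [12,24),[8,20),[4,16); WM=9
i=9 t=18 v=5: → [16,28),[12,24),[8,20); WM=9
i=10 t=8 v=8: DROP (t<9-0); WM=9
i=11 t=31 v=7: → [28,40),[24,36),[20,32); WM=30; [0,12) fires=6 [4,16) fires=5 [8,20) fires=4 [12,24) fires=2 [16,28) fires=1
i=12 t=13 v=1: DROP (t<30-0); WM=30
i=13 t=35 v=1: → [32,44),[28,40),[24,36); WM=30
i=14 t=35 v=4: → [32,44),[28,40),[24,36); WM=30
i=15 t=34 v=4: → [32,44),[28,40),[24,36); WM=34; [20,32) fires=1
i=16 t=29 v=6: DROP (t<34-0); WM=34
i=17 t=36 v=5: → [36,48),[32,44),[28,40); WM=34
i=18 t=38 v=6: → [36,48),[32,44),[28,40); WM=34
i=19 t=46 v=3: → [44,56),[40,52),[36,48); WM=45; [24,36) fires=3 [28,40) fires=5 [32,44) fires=4
i=20 t=37 v=8: DROP (t<45-0); WM=45

[0,12)=6 [4,16)=5 [8,20)=4 [12,24)=2 [16,28)=1 [20,32)=1 [24,36)=3 [28,40)=5 [32,44)=4 [36,48)=3 [40,52)=1 [44,56)=1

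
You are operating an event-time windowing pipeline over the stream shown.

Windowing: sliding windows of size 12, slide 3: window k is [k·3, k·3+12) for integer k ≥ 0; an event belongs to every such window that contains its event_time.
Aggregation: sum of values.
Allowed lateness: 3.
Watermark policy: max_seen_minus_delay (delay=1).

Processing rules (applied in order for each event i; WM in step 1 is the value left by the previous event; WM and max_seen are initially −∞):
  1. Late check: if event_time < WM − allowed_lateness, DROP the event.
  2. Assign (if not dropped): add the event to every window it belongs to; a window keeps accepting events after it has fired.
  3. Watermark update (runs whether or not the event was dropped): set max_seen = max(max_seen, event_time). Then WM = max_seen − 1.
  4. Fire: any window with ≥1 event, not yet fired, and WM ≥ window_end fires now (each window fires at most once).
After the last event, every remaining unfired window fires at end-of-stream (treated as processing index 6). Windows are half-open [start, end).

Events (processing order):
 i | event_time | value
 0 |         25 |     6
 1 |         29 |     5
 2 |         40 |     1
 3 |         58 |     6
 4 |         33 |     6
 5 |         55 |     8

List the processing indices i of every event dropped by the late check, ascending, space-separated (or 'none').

i=0 t=25 v=6: → [24,36),[21,33),[18,30),[15,27); WM=24
i=1 t=29 v=5: → [27,39),[24,36),[21,33),[18,30); WM=28; [15,27) fires=6
i=2 t=40 v=1: → [39,51),[36,48),[33,45),[30,42); WM=39; [18,30) fires=11 [21,33) fires=11 [24,36) fires=11 [27,39) fires=5
i=3 t=58 v=6: → [57,69),[54,66),[51,63),[48,60); WM=57; [30,42) fires=1 [33,45) fires=1 [36,48) fires=1 [39,51) fires=1
i=4 t=33 v=6: DROP (t<57-3); WM=57
i=5 t=55 v=8: → [54,66),[51,63),[48,60),[45,57); WM=57; [45,57) fires=8

4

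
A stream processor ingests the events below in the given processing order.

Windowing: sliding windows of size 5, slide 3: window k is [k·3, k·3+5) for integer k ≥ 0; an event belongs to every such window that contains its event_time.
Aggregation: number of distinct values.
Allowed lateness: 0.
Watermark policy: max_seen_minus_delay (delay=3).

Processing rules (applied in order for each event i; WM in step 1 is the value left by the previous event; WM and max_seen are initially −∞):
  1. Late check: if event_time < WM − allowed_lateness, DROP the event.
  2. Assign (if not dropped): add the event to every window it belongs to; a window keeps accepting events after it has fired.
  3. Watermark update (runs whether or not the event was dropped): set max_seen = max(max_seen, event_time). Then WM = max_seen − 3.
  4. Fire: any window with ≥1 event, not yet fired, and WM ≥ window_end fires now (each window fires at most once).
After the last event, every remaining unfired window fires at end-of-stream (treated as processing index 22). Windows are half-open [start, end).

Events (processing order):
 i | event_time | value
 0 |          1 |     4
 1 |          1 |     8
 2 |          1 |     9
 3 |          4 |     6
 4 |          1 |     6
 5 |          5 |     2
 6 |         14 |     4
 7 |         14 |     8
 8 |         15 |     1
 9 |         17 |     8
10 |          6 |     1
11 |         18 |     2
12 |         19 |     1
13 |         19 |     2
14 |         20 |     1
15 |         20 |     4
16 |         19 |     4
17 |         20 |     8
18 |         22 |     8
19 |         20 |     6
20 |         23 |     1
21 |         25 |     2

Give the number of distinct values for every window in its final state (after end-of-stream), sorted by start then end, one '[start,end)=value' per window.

i=0 t=1 v=4: → [0,5); WM=-2
i=1 t=1 v=8: → [0,5); WM=-2
i=2 t=1 v=9: → [0,5); WM=-2
i=3 t=4 v=6: → [3,8),[0,5); WM=1
i=4 t=1 v=6: → [0,5); WM=1
i=5 t=5 v=2: → [3,8); WM=2
i=6 t=14 v=4: → [12,17); WM=11; [0,5) fires=4 [3,8) fires=2
i=7 t=14 v=8: → [12,17); WM=11
i=8 t=15 v=1: → [15,20),[12,17); WM=12
i=9 t=17 v=8: → [15,20); WM=14
i=10 t=6 v=1: DROP (t<14-0); WM=14
i=11 t=18 v=2: → [18,23),[15,20); WM=15
i=12 t=19 v=1: → [18,23),[15,20); WM=16
i=13 t=19 v=2: → [18,23),[15,20); WM=16
i=14 t=20 v=1: → [18,23); WM=17; [12,17) fires=3
i=15 t=20 v=4: → [18,23); WM=17
i=16 t=19 v=4: → [18,23),[15,20); WM=17
i=17 t=20 v=8: → [18,23); WM=17
i=18 t=22 v=8: → [21,26),[18,23); WM=19
i=19 t=20 v=6: → [18,23); WM=19
i=20 t=23 v=1: → [21,26); WM=20; [15,20) fires=4
i=21 t=25 v=2: → [24,29),[21,26); WM=22

[0,5)=4 [3,8)=2 [12,17)=3 [15,20)=4 [18,23)=5 [21,26)=3 [24,29)=1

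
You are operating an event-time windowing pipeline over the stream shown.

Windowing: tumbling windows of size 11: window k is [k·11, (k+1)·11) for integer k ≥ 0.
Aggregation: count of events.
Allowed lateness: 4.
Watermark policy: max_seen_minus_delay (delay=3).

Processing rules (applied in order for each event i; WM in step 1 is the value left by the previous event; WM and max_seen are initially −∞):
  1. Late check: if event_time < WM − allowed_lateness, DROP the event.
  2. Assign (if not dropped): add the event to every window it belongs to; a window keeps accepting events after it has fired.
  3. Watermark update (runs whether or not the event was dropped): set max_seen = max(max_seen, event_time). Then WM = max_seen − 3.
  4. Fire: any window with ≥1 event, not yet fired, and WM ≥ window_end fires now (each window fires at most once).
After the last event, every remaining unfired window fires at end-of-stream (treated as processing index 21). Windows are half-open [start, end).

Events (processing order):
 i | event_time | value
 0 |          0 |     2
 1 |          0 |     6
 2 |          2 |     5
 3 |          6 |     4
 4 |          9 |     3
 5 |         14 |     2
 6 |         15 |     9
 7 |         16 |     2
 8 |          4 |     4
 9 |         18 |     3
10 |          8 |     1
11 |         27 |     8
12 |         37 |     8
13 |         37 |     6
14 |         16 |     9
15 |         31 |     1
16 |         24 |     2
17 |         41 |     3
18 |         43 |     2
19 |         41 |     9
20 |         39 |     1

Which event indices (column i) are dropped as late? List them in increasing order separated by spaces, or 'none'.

8 10 14 16

i=0 t=0 v=2: → [0,11); WM=-3
i=1 t=0 v=6: → [0,11); WM=-3
i=2 t=2 v=5: → [0,11); WM=-1
i=3 t=6 v=4: → [0,11); WM=3
i=4 t=9 v=3: → [0,11); WM=6
i=5 t=14 v=2: → [11,22); WM=11; [0,11) fires=5
i=6 t=15 v=9: → [11,22); WM=12
i=7 t=16 v=2: → [11,22); WM=13
i=8 t=4 v=4: DROP (t<13-4); WM=13
i=9 t=18 v=3: → [11,22); WM=15
i=10 t=8 v=1: DROP (t<15-4); WM=15
i=11 t=27 v=8: → [22,33); WM=24; [11,22) fires=4
i=12 t=37 v=8: → [33,44); WM=34; [22,33) fires=1
i=13 t=37 v=6: → [33,44); WM=34
i=14 t=16 v=9: DROP (t<34-4); WM=34
i=15 t=31 v=1: → [22,33); WM=34
i=16 t=24 v=2: DROP (t<34-4); WM=34
i=17 t=41 v=3: → [33,44); WM=38
i=18 t=43 v=2: → [33,44); WM=40
i=19 t=41 v=9: → [33,44); WM=40
i=20 t=39 v=1: → [33,44); WM=40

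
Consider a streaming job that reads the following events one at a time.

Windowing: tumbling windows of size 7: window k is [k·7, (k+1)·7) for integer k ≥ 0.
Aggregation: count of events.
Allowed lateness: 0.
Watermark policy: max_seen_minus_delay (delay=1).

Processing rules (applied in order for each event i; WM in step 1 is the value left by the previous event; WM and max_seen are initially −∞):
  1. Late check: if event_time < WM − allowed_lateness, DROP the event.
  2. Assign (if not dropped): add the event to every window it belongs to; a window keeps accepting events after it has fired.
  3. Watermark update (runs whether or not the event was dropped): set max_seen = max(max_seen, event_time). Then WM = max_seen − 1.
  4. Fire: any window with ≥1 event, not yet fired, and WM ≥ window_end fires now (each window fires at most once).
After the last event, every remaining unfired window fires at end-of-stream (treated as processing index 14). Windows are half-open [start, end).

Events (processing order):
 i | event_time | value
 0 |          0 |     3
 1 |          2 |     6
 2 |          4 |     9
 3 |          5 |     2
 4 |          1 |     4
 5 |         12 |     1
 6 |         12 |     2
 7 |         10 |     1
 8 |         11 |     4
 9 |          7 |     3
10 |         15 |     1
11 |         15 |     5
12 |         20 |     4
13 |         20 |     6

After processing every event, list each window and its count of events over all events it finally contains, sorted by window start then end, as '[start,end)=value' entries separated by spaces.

i=0 t=0 v=3: → [0,7); WM=-1
i=1 t=2 v=6: → [0,7); WM=1
i=2 t=4 v=9: → [0,7); WM=3
i=3 t=5 v=2: → [0,7); WM=4
i=4 t=1 v=4: DROP (t<4-0); WM=4
i=5 t=12 v=1: → [7,14); WM=11; [0,7) fires=4
i=6 t=12 v=2: → [7,14); WM=11
i=7 t=10 v=1: DROP (t<11-0); WM=11
i=8 t=11 v=4: → [7,14); WM=11
i=9 t=7 v=3: DROP (t<11-0); WM=11
i=10 t=15 v=1: → [14,21); WM=14; [7,14) fires=3
i=11 t=15 v=5: → [14,21); WM=14
i=12 t=20 v=4: → [14,21); WM=19
i=13 t=20 v=6: → [14,21); WM=19

[0,7)=4 [7,14)=3 [14,21)=4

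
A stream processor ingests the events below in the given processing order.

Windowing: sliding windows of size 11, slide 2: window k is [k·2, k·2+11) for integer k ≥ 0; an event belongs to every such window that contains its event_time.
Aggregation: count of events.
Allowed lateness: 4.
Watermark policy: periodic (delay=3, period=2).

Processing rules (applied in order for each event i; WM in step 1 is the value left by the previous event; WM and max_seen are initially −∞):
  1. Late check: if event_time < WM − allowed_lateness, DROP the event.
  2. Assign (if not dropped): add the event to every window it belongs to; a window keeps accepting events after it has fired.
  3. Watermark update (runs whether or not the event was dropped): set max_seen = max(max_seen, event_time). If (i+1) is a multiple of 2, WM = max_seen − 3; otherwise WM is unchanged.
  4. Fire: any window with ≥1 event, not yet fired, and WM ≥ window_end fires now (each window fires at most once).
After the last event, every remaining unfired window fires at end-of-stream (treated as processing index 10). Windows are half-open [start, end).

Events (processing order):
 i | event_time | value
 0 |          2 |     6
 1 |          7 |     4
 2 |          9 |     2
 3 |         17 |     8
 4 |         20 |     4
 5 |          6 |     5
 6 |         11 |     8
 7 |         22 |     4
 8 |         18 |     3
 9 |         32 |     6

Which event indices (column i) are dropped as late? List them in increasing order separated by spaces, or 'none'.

5 6

i=0 t=2 v=6: → [2,13),[0,11); WM=−∞
i=1 t=7 v=4: → [6,17),[4,15),[2,13),[0,11); WM=4
i=2 t=9 v=2: → [8,19),[6,17),[4,15),[2,13),[0,11); WM=4
i=3 t=17 v=8: → [16,27),[14,25),[12,23),[10,21),[8,19); WM=14; [0,11) fires=3 [2,13) fires=3
i=4 t=20 v=4: → [20,31),[18,29),[16,27),[14,25),[12,23),[10,21); WM=14
i=5 t=6 v=5: DROP (t<14-4); WM=17; [4,15) fires=2 [6,17) fires=2
i=6 t=11 v=8: DROP (t<17-4); WM=17
i=7 t=22 v=4: → [22,33),[20,31),[18,29),[16,27),[14,25),[12,23); WM=19; [8,19) fires=2
i=8 t=18 v=3: → [18,29),[16,27),[14,25),[12,23),[10,21),[8,19); WM=19
i=9 t=32 v=6: → [32,43),[30,41),[28,39),[26,37),[24,35),[22,33); WM=29; [10,21) fires=3 [12,23) fires=4 [14,25) fires=4 [16,27) fires=4 [18,29) fires=3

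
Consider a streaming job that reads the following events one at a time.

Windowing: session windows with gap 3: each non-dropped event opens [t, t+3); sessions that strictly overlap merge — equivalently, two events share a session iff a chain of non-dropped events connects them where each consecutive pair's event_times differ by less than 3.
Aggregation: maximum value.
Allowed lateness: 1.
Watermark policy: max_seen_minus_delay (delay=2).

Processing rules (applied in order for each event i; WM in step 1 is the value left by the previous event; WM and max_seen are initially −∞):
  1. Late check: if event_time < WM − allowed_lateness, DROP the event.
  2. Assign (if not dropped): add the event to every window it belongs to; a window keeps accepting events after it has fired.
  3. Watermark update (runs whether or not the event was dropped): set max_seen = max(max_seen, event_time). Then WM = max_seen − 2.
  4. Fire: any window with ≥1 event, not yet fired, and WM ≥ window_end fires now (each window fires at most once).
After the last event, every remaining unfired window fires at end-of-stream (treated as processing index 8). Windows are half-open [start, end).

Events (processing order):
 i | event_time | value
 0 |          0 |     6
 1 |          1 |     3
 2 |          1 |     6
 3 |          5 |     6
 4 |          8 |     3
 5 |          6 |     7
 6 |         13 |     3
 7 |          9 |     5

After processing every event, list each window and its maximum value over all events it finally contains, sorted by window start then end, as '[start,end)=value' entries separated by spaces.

[0,4)=6 [5,11)=7 [13,16)=3

i=0 t=0 v=6: → [0,3); WM=-2
i=1 t=1 v=3: → [0,4); WM=-1
i=2 t=1 v=6: → [0,4); WM=-1
i=3 t=5 v=6: → [5,8); WM=3
i=4 t=8 v=3: → [8,11); WM=6
i=5 t=6 v=7: → [5,11); WM=6
i=6 t=13 v=3: → [13,16); WM=11
i=7 t=9 v=5: DROP (t<11-1); WM=11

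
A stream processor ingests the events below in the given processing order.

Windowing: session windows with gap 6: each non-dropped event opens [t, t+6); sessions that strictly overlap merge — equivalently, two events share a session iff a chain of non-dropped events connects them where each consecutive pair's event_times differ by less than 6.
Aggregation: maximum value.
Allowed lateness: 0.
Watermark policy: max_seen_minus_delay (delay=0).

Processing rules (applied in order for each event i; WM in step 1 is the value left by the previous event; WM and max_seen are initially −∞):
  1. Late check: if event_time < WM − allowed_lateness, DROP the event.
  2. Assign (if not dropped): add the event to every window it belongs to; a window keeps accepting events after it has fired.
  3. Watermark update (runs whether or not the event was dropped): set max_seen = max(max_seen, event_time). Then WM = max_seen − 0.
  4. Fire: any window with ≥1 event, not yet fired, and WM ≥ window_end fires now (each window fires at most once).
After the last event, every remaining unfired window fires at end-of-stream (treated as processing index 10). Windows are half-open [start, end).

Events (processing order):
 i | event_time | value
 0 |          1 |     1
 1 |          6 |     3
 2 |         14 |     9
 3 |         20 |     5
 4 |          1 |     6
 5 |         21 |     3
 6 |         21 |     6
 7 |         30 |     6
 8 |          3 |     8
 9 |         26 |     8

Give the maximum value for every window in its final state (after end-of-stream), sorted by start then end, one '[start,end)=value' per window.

i=0 t=1 v=1: → [1,7); WM=1
i=1 t=6 v=3: → [1,12); WM=6
i=2 t=14 v=9: → [14,20); WM=14
i=3 t=20 v=5: → [20,26); WM=20
i=4 t=1 v=6: DROP (t<20-0); WM=20
i=5 t=21 v=3: → [20,27); WM=21
i=6 t=21 v=6: → [20,27); WM=21
i=7 t=30 v=6: → [30,36); WM=30
i=8 t=3 v=8: DROP (t<30-0); WM=30
i=9 t=26 v=8: DROP (t<30-0); WM=30

[1,12)=3 [14,20)=9 [20,27)=6 [30,36)=6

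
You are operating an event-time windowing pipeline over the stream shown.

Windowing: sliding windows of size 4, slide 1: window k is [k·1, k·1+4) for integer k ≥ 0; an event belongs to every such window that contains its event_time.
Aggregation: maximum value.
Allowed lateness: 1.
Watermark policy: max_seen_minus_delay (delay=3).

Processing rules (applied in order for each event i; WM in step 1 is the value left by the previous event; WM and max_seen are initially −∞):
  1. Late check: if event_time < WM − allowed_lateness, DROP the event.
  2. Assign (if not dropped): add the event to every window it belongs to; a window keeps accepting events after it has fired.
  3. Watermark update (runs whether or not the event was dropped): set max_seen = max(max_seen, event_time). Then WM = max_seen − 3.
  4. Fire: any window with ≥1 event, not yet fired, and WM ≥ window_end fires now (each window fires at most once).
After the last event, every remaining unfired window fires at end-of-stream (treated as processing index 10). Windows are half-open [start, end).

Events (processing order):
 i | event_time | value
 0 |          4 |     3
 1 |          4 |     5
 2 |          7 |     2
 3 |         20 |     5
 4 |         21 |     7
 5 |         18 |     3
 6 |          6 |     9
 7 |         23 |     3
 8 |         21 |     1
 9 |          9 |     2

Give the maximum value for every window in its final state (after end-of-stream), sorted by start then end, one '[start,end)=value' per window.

i=0 t=4 v=3: → [4,8),[3,7),[2,6),[1,5); WM=1
i=1 t=4 v=5: → [4,8),[3,7),[2,6),[1,5); WM=1
i=2 t=7 v=2: → [7,11),[6,10),[5,9),[4,8); WM=4
i=3 t=20 v=5: → [20,24),[19,23),[18,22),[17,21); WM=17; [1,5) fires=5 [2,6) fires=5 [3,7) fires=5 [4,8) fires=5 [5,9) fires=2 [6,10) fires=2 [7,11) fires=2
i=4 t=21 v=7: → [21,25),[20,24),[19,23),[18,22); WM=18
i=5 t=18 v=3: → [18,22),[17,21),[16,20),[15,19); WM=18
i=6 t=6 v=9: DROP (t<18-1); WM=18
i=7 t=23 v=3: → [23,27),[22,26),[21,25),[20,24); WM=20; [15,19) fires=3 [16,20) fires=3
i=8 t=21 v=1: → [21,25),[20,24),[19,23),[18,22); WM=20
i=9 t=9 v=2: DROP (t<20-1); WM=20

[1,5)=5 [2,6)=5 [3,7)=5 [4,8)=5 [5,9)=2 [6,10)=2 [7,11)=2 [15,19)=3 [16,20)=3 [17,21)=5 [18,22)=7 [19,23)=7 [20,24)=7 [21,25)=7 [22,26)=3 [23,27)=3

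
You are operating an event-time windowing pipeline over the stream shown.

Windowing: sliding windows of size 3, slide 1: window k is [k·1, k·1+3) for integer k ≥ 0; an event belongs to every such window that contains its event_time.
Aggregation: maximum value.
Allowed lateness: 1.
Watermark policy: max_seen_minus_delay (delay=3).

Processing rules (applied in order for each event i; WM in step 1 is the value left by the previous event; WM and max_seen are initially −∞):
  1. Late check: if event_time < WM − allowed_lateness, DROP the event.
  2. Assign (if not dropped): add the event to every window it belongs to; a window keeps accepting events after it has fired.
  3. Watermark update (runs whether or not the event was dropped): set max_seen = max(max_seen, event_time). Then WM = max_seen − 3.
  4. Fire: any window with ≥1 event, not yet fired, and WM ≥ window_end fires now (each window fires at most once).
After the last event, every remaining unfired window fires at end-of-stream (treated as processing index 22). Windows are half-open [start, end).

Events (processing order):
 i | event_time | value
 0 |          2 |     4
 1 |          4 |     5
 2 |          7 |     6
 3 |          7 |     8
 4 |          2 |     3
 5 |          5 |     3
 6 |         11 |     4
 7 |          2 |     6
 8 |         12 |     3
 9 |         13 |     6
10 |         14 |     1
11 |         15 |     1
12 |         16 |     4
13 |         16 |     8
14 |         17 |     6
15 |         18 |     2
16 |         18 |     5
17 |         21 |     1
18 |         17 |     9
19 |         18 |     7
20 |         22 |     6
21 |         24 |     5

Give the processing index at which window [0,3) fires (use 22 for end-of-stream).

i=0 t=2 v=4: → [2,5),[1,4),[0,3); WM=-1
i=1 t=4 v=5: → [4,7),[3,6),[2,5); WM=1
i=2 t=7 v=6: → [7,10),[6,9),[5,8); WM=4; [0,3) fires=4 [1,4) fires=4
i=3 t=7 v=8: → [7,10),[6,9),[5,8); WM=4
i=4 t=2 v=3: DROP (t<4-1); WM=4
i=5 t=5 v=3: → [5,8),[4,7),[3,6); WM=4
i=6 t=11 v=4: → [11,14),[10,13),[9,12); WM=8; [2,5) fires=5 [3,6) fires=5 [4,7) fires=5 [5,8) fires=8
i=7 t=2 v=6: DROP (t<8-1); WM=8
i=8 t=12 v=3: → [12,15),[11,14),[10,13); WM=9; [6,9) fires=8
i=9 t=13 v=6: → [13,16),[12,15),[11,14); WM=10; [7,10) fires=8
i=10 t=14 v=1: → [14,17),[13,16),[12,15); WM=11
i=11 t=15 v=1: → [15,18),[14,17),[13,16); WM=12; [9,12) fires=4
i=12 t=16 v=4: → [16,19),[15,18),[14,17); WM=13; [10,13) fires=4
i=13 t=16 v=8: → [16,19),[15,18),[14,17); WM=13
i=14 t=17 v=6: → [17,20),[16,19),[15,18); WM=14; [11,14) fires=6
i=15 t=18 v=2: → [18,21),[17,20),[16,19); WM=15; [12,15) fires=6
i=16 t=18 v=5: → [18,21),[17,20),[16,19); WM=15
i=17 t=21 v=1: → [21,24),[20,23),[19,22); WM=18; [13,16) fires=6 [14,17) fires=8 [15,18) fires=8
i=18 t=17 v=9: → [17,20),[16,19),[15,18); WM=18
i=19 t=18 v=7: → [18,21),[17,20),[16,19); WM=18
i=20 t=22 v=6: → [22,25),[21,24),[20,23); WM=19; [16,19) fires=9
i=21 t=24 v=5: → [24,27),[23,26),[22,25); WM=21; [17,20) fires=9 [18,21) fires=7

2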